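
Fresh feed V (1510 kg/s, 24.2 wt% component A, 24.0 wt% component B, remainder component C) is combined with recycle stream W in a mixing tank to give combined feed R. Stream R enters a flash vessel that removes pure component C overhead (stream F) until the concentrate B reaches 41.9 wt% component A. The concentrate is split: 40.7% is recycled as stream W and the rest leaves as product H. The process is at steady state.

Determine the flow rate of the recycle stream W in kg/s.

Overall component A balance (none leaves overhead): component A in fresh feed = component A in product, i.e. 1510×0.242 = (1−0.407)·B·0.419.
B = 365.42/(0.419×0.593) = 1470.7 kg/s.
Recycle W = 0.407×1470.7 = 598.57 kg/s.

598.6 kg/s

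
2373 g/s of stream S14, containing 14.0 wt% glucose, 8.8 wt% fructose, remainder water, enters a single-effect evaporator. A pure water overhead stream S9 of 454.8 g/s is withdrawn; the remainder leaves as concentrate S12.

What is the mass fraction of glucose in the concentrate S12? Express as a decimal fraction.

glucose is not removed: 2373×0.140 = 332.22 g/s of glucose enters S12.
Concentrate = 2373 − 454.8 = 1918.2 g/s.
Mass fraction = 332.22/1918.2 = 0.173.

0.173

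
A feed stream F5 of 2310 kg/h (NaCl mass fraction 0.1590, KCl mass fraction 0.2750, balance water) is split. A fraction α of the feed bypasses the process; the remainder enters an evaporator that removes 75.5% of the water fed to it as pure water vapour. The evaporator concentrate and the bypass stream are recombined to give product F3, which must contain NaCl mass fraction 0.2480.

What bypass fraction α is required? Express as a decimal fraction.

All 2310×0.159 = 367.29 kg/h of NaCl reaches F3, so F3 = 367.29/0.248 = 1481 kg/h and vapour = 828.99 kg/h.
The evaporator receives (1−α)·2310 of feed at 0.566 water and removes 0.755 of that water:
0.755×0.566×(1−α)×2310 = 828.99
(1−α) = 828.99/987.13 = 0.8398;  α = 0.1602.

0.160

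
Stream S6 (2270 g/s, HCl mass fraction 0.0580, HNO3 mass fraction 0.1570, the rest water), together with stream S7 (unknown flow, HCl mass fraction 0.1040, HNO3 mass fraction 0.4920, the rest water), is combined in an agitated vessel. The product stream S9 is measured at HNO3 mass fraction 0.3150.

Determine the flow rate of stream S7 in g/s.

Let S7 be the unknown flow. Total out = 2270 + S7.
HNO3 balance: 356.39 + 0.492·S7 = 0.315·(2270 + S7)
(0.492 − 0.315)·S7 = 0.315×2270 − 356.39 = 358.66
S7 = 358.66 / 0.177 = 2026.3 g/s

2026 g/s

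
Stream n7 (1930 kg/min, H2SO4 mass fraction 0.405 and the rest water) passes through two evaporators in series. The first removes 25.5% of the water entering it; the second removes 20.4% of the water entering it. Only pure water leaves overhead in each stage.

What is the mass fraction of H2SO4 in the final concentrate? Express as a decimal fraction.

water in feed = 1930×0.595 = 1148.3 kg/min.
After stage 1: water left = (1−0.255)×1148.3 = 855.52; stream total = 1637.2 kg/min.
After stage 2: water left = (1−0.204)×855.52 = 680.99; final concentrate = 1462.6 kg/min.
H2SO4 fraction = 781.65/1462.6 = 0.534.

0.534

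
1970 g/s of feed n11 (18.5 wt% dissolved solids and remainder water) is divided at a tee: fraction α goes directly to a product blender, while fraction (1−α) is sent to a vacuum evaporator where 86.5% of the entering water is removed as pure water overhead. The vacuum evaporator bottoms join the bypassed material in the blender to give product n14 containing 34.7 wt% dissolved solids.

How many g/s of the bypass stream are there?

All 1970×0.185 = 364.45 g/s of dissolved solids reaches n14, so n14 = 364.45/0.347 = 1050.3 g/s and vapour = 919.71 g/s.
The evaporator receives (1−α)·1970 of feed at 0.815 water and removes 0.865 of that water:
0.865×0.815×(1−α)×1970 = 919.71
(1−α) = 919.71/1388.8 = 0.6622;  α = 0.3378.
Bypass flow = 0.3378×1970 = 665.4 g/s.

665.4 g/s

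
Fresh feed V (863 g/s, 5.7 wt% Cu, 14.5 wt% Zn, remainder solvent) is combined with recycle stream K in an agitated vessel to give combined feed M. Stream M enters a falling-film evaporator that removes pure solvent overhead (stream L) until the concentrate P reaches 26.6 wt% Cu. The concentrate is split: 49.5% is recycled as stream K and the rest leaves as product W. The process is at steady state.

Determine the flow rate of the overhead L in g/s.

Overall Cu balance (none leaves overhead): Cu in fresh feed = Cu in product, i.e. 863×0.057 = (1−0.495)·P·0.266.
P = 49.191/(0.266×0.505) = 366.2 g/s.
Recycle K = 0.495×366.2 = 181.27 g/s.
Combined feed M = 863 + 181.27 = 1044.3 g/s.
Overhead L = M − P = 1044.3 − 366.2 = 678.07 g/s.

678.1 g/s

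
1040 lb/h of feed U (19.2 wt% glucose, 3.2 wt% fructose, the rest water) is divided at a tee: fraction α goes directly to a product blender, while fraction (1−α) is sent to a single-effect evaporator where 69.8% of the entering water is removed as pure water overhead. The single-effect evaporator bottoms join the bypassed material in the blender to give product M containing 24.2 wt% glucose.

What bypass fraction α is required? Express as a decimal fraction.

All 1040×0.192 = 199.68 lb/h of glucose reaches M, so M = 199.68/0.242 = 825.12 lb/h and vapour = 214.88 lb/h.
The evaporator receives (1−α)·1040 of feed at 0.776 water and removes 0.698 of that water:
0.698×0.776×(1−α)×1040 = 214.88
(1−α) = 214.88/563.31 = 0.3814;  α = 0.6186.

0.619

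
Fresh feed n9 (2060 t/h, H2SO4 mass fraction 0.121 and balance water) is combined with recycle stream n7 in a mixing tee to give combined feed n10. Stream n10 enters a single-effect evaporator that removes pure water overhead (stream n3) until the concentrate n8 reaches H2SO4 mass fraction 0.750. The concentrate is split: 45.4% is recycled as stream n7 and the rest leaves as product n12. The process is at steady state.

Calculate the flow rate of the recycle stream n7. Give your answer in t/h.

276.3 t/h

Overall H2SO4 balance (none leaves overhead): H2SO4 in fresh feed = H2SO4 in product, i.e. 2060×0.121 = (1−0.454)·n8·0.750.
n8 = 249.26/(0.750×0.546) = 608.69 t/h.
Recycle n7 = 0.454×608.69 = 276.35 t/h.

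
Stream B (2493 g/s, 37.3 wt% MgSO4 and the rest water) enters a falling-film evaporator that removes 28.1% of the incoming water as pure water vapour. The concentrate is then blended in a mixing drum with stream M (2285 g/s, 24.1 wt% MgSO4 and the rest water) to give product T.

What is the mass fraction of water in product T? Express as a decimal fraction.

0.659

Vapour removed = 0.281×0.627×2493 = 439.23 g/s; concentrate = 2053.8 g/s.
water reaching the mixer = 1123.9 (from concentrate) + 2285×0.759 = 2858.2 g/s.
Product flow = 2053.8 + 2285 = 4338.8 g/s; water fraction = 0.659.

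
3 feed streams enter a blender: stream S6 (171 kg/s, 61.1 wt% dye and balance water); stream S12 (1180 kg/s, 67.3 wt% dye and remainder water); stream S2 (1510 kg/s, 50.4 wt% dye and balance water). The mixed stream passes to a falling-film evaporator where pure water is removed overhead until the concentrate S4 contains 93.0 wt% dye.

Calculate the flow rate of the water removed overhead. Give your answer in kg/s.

dye entering = 171×0.611 + 1180×0.673 + 1510×0.504 = 1659.7 kg/s.
All dye reports to S4, so S4 = 1659.7/0.930 = 1784.6 kg/s.
Total feed = 2861 kg/s; overhead = 2861 − 1784.6 = 1076.4 kg/s.

1076 kg/s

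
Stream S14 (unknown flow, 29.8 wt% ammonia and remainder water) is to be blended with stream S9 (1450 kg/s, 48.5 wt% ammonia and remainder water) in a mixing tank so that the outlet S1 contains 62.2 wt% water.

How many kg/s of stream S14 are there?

Let S14 be the unknown flow. Total out = 1450 + S14.
water balance: 746.75 + 0.702·S14 = 0.622·(1450 + S14)
(0.702 − 0.622)·S14 = 0.622×1450 − 746.75 = 155.15
S14 = 155.15 / 0.080 = 1939.4 kg/s

1939 kg/s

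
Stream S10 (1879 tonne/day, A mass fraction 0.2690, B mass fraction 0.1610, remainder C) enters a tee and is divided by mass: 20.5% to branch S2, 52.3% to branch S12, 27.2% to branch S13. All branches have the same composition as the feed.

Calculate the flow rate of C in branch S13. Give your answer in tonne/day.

Branch S13 total = 0.272×1879 = 511.09 tonne/day.
C in S13 = 0.570×511.09 = 291.32 tonne/day.

291.3 tonne/day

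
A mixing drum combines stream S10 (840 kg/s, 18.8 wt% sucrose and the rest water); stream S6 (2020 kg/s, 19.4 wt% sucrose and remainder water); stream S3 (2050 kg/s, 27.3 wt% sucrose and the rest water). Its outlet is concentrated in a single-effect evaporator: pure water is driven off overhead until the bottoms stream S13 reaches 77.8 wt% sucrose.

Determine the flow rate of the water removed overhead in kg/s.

sucrose entering = 840×0.188 + 2020×0.194 + 2050×0.273 = 1109.5 kg/s.
All sucrose reports to S13, so S13 = 1109.5/0.778 = 1426 kg/s.
Total feed = 4910 kg/s; overhead = 4910 − 1426 = 3484 kg/s.

3484 kg/s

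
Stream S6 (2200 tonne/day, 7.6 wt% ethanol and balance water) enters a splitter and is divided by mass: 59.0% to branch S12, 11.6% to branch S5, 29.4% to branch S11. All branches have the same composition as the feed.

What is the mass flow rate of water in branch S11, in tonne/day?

Branch S11 total = 0.294×2200 = 646.8 tonne/day.
water in S11 = 0.924×646.8 = 597.64 tonne/day.

597.6 tonne/day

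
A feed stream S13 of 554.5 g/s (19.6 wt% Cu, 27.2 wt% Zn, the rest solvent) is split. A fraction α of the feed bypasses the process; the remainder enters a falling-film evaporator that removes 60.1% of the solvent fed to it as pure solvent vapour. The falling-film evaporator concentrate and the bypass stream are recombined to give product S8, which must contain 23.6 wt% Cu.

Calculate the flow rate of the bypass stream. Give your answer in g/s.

260.6 g/s

All 554.5×0.196 = 108.68 g/s of Cu reaches S8, so S8 = 108.68/0.236 = 460.52 g/s and vapour = 93.983 g/s.
The evaporator receives (1−α)·554.5 of feed at 0.532 solvent and removes 0.601 of that solvent:
0.601×0.532×(1−α)×554.5 = 93.983
(1−α) = 93.983/177.29 = 0.5301;  α = 0.4699.
Bypass flow = 0.4699×554.5 = 260.56 g/s.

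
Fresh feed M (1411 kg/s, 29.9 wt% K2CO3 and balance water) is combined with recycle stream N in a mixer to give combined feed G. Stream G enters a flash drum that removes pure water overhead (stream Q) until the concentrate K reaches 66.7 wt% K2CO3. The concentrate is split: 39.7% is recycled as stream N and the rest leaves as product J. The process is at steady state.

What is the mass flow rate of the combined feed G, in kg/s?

Overall K2CO3 balance (none leaves overhead): K2CO3 in fresh feed = K2CO3 in product, i.e. 1411×0.299 = (1−0.397)·K·0.667.
K = 421.89/(0.667×0.603) = 1049 kg/s.
Recycle N = 0.397×1049 = 416.43 kg/s.
Combined feed G = 1411 + 416.43 = 1827.4 kg/s.

1827 kg/s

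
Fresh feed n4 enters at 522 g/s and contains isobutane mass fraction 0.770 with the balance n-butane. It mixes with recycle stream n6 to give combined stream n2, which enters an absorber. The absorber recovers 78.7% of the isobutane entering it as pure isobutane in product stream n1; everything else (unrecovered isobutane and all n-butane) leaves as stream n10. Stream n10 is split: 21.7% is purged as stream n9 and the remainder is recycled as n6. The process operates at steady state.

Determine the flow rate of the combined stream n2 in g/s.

n-butane enters only via n4 and leaves only via the purge: 522×0.230 = 0.217×(n-butane in n10), and the absorber passes all n-butane, so n-butane in n2 = n-butane in n10 = 553.27 g/s.
isobutane in n2: m_A = 522×0.770 + (1−0.217)·(1−0.787)·m_A, so m_A = 401.94/0.8332 = 482.39 g/s.
n2 = 482.39 + 553.27 = 1035.7 g/s.

1036 g/s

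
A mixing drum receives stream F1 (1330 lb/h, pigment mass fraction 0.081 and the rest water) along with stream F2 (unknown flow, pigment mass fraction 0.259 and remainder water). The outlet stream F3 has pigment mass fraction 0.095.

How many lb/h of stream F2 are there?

Let F2 be the unknown flow. Total out = 1330 + F2.
pigment balance: 107.73 + 0.259·F2 = 0.095·(1330 + F2)
(0.259 − 0.095)·F2 = 0.095×1330 − 107.73 = 18.62
F2 = 18.62 / 0.164 = 113.54 lb/h

113.5 lb/h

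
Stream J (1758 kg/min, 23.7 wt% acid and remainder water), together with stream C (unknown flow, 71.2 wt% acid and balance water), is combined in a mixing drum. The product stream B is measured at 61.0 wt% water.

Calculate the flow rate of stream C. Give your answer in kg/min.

835.3 kg/min

Let C be the unknown flow. Total out = 1758 + C.
water balance: 1341.4 + 0.288·C = 0.610·(1758 + C)
(0.288 − 0.610)·C = 0.610×1758 − 1341.4 = -268.97
C = -268.97 / -0.322 = 835.32 kg/min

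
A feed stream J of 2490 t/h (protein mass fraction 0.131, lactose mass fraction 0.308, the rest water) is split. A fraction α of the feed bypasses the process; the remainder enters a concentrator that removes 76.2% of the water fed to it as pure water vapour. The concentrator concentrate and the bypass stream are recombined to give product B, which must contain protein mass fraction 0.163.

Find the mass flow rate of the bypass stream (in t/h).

All 2490×0.131 = 326.19 t/h of protein reaches B, so B = 326.19/0.163 = 2001.2 t/h and vapour = 488.83 t/h.
The evaporator receives (1−α)·2490 of feed at 0.561 water and removes 0.762 of that water:
0.762×0.561×(1−α)×2490 = 488.83
(1−α) = 488.83/1064.4 = 0.4592;  α = 0.5408.
Bypass flow = 0.5408×2490 = 1346.5 t/h.

1346 t/h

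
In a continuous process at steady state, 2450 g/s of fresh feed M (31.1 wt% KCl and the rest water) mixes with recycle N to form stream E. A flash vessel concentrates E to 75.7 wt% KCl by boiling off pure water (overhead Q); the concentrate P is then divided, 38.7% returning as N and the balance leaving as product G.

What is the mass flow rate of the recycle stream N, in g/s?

635.4 g/s

Overall KCl balance (none leaves overhead): KCl in fresh feed = KCl in product, i.e. 2450×0.311 = (1−0.387)·P·0.757.
P = 761.95/(0.757×0.613) = 1642 g/s.
Recycle N = 0.387×1642 = 635.45 g/s.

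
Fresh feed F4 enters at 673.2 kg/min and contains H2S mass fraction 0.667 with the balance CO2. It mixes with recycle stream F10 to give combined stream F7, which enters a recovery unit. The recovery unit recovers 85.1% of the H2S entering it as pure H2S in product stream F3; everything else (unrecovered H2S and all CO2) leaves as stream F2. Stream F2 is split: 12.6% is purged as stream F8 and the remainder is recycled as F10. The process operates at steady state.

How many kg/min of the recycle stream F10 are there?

1622 kg/min

CO2 enters only via F4 and leaves only via the purge: 673.2×0.333 = 0.126×(CO2 in F2), and the recovery unit passes all CO2, so CO2 in F7 = CO2 in F2 = 1779.2 kg/min.
H2S in F7: m_A = 673.2×0.667 + (1−0.126)·(1−0.851)·m_A, so m_A = 449.02/0.8698 = 516.25 kg/min.
F2 = (1−0.851)×516.25 + 1779.2 = 1856.1 kg/min.
Recycle F10 = (1−0.126)×1856.1 = 1622.2 kg/min.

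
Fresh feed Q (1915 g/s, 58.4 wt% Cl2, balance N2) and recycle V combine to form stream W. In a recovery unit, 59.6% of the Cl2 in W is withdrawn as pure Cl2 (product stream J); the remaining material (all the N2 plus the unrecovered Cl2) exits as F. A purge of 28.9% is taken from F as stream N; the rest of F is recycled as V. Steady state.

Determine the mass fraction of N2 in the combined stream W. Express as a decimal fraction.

N2 enters only via Q and leaves only via the purge: 1915×0.416 = 0.289×(N2 in F), and the recovery unit passes all N2, so N2 in W = N2 in F = 2756.5 g/s.
Cl2 in W: m_A = 1915×0.584 + (1−0.289)·(1−0.596)·m_A, so m_A = 1118.4/0.7128 = 1569.1 g/s.
W = 1569.1 + 2756.5 = 4325.6 g/s.
N2 fraction in W = 2756.5/4325.6 = 0.637.

0.637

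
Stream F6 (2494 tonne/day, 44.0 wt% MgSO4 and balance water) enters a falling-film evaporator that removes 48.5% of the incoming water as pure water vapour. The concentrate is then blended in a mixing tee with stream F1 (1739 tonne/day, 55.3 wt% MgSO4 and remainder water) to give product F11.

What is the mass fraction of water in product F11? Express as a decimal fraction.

Vapour removed = 0.485×0.560×2494 = 677.37 tonne/day; concentrate = 1816.6 tonne/day.
water reaching the mixer = 719.27 (from concentrate) + 1739×0.447 = 1496.6 tonne/day.
Product flow = 1816.6 + 1739 = 3555.6 tonne/day; water fraction = 0.421.

0.421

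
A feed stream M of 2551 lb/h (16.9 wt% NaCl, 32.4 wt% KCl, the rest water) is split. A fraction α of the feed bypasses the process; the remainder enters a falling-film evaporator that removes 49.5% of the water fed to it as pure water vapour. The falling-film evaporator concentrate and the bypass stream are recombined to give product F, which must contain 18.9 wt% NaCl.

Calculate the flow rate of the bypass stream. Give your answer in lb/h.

1475 lb/h

All 2551×0.169 = 431.12 lb/h of NaCl reaches F, so F = 431.12/0.189 = 2281.1 lb/h and vapour = 269.95 lb/h.
The evaporator receives (1−α)·2551 of feed at 0.507 water and removes 0.495 of that water:
0.495×0.507×(1−α)×2551 = 269.95
(1−α) = 269.95/640.21 = 0.4217;  α = 0.5783.
Bypass flow = 0.5783×2551 = 1475.4 lb/h.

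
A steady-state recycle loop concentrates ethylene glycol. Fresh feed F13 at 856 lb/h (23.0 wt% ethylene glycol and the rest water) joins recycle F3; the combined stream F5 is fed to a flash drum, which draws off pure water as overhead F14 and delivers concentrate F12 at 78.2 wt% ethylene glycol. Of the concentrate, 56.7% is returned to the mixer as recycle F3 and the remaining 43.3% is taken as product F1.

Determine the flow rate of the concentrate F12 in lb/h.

Overall ethylene glycol balance (none leaves overhead): ethylene glycol in fresh feed = ethylene glycol in product, i.e. 856×0.230 = (1−0.567)·F12·0.782.
F12 = 196.88/(0.782×0.433) = 581.44 lb/h.

581.4 lb/h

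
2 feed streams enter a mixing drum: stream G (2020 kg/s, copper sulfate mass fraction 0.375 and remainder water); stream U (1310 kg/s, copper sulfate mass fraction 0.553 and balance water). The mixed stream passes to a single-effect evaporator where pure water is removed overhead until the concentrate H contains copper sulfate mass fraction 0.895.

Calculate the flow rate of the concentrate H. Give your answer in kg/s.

1656 kg/s

copper sulfate entering = 2020×0.375 + 1310×0.553 = 1481.9 kg/s.
All copper sulfate reports to H, so H = 1481.9/0.895 = 1655.8 kg/s.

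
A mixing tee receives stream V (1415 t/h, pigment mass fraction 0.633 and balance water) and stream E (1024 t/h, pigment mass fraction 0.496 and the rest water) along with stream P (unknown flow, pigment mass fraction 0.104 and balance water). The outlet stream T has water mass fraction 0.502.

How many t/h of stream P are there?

479.6 t/h

Let P be the unknown flow. Total out = 2439 + P.
water balance: 1035.4 + 0.896·P = 0.502·(2439 + P)
(0.896 − 0.502)·P = 0.502×2439 − 1035.4 = 188.98
P = 188.98 / 0.394 = 479.64 t/h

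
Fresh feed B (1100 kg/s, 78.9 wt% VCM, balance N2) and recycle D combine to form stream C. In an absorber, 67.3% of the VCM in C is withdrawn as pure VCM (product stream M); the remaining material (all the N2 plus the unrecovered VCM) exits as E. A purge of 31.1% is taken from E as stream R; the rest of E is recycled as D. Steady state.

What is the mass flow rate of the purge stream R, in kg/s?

346 kg/s

N2 enters only via B and leaves only via the purge: 1100×0.211 = 0.311×(N2 in E), and the absorber passes all N2, so N2 in C = N2 in E = 746.3 kg/s.
VCM in C: m_A = 1100×0.789 + (1−0.311)·(1−0.673)·m_A, so m_A = 867.9/0.7747 = 1120.3 kg/s.
E = (1−0.673)×1120.3 + 746.3 = 1112.6 kg/s.
Purge R = 0.311×1112.6 = 346.03 kg/s.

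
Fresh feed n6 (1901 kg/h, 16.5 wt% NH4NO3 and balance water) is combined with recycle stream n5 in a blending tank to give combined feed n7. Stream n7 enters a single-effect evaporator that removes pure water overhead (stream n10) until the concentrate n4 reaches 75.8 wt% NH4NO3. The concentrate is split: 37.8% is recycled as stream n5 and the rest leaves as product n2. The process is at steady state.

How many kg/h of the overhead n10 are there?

Overall NH4NO3 balance (none leaves overhead): NH4NO3 in fresh feed = NH4NO3 in product, i.e. 1901×0.165 = (1−0.378)·n4·0.758.
n4 = 313.67/(0.758×0.622) = 665.28 kg/h.
Recycle n5 = 0.378×665.28 = 251.48 kg/h.
Combined feed n7 = 1901 + 251.48 = 2152.5 kg/h.
Overhead n10 = n7 − n4 = 2152.5 − 665.28 = 1487.2 kg/h.

1487 kg/h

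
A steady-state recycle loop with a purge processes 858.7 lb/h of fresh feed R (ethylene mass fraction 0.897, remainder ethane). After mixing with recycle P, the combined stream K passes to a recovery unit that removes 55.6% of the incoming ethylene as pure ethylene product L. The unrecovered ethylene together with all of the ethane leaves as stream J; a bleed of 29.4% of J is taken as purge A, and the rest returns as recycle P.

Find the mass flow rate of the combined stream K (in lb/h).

ethane enters only via R and leaves only via the purge: 858.7×0.103 = 0.294×(ethane in J), and the recovery unit passes all ethane, so ethane in K = ethane in J = 300.84 lb/h.
ethylene in K: m_A = 858.7×0.897 + (1−0.294)·(1−0.556)·m_A, so m_A = 770.25/0.6865 = 1121.9 lb/h.
K = 1121.9 + 300.84 = 1422.8 lb/h.

1423 lb/h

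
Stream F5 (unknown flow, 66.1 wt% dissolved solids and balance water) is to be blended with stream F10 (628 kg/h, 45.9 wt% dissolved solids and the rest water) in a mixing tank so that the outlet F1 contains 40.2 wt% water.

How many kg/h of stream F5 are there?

Let F5 be the unknown flow. Total out = 628 + F5.
water balance: 339.75 + 0.339·F5 = 0.402·(628 + F5)
(0.339 − 0.402)·F5 = 0.402×628 − 339.75 = -87.292
F5 = -87.292 / -0.063 = 1385.6 kg/h

1386 kg/h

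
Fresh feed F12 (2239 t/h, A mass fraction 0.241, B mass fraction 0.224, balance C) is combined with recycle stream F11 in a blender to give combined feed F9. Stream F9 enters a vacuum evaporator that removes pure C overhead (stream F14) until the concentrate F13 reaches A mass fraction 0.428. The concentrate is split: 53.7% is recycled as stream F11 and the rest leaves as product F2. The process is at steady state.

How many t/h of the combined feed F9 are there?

3701 t/h

Overall A balance (none leaves overhead): A in fresh feed = A in product, i.e. 2239×0.241 = (1−0.537)·F13·0.428.
F13 = 539.6/(0.428×0.463) = 2723 t/h.
Recycle F11 = 0.537×2723 = 1462.2 t/h.
Combined feed F9 = 2239 + 1462.2 = 3701.2 t/h.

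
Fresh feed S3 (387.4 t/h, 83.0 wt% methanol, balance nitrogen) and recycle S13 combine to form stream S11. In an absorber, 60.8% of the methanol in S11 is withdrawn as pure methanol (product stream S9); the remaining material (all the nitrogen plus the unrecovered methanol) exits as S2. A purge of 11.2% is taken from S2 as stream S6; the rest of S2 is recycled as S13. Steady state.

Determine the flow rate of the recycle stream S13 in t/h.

693.9 t/h

nitrogen enters only via S3 and leaves only via the purge: 387.4×0.170 = 0.112×(nitrogen in S2), and the absorber passes all nitrogen, so nitrogen in S11 = nitrogen in S2 = 588.02 t/h.
methanol in S11: m_A = 387.4×0.830 + (1−0.112)·(1−0.608)·m_A, so m_A = 321.54/0.6519 = 493.24 t/h.
S2 = (1−0.608)×493.24 + 588.02 = 781.37 t/h.
Recycle S13 = (1−0.112)×781.37 = 693.85 t/h.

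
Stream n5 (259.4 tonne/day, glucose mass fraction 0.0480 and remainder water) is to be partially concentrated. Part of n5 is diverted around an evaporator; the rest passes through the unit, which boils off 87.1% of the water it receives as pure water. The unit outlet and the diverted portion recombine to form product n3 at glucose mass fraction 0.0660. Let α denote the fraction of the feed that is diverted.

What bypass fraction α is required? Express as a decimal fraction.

0.671

All 259.4×0.048 = 12.451 tonne/day of glucose reaches n3, so n3 = 12.451/0.066 = 188.65 tonne/day and vapour = 70.745 tonne/day.
The evaporator receives (1−α)·259.4 of feed at 0.952 water and removes 0.871 of that water:
0.871×0.952×(1−α)×259.4 = 70.745
(1−α) = 70.745/215.09 = 0.3289;  α = 0.6711.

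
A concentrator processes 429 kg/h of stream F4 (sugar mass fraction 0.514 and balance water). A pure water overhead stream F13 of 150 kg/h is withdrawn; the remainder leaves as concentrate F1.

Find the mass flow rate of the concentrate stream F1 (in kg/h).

Concentrate = 429 − 150 = 279 kg/h.

279 kg/h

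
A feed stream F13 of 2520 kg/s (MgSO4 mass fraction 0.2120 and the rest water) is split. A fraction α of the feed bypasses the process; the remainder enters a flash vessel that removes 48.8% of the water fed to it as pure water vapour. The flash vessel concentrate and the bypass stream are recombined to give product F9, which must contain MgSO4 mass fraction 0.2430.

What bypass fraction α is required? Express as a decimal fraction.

0.668

All 2520×0.212 = 534.24 kg/s of MgSO4 reaches F9, so F9 = 534.24/0.243 = 2198.5 kg/s and vapour = 321.48 kg/s.
The evaporator receives (1−α)·2520 of feed at 0.788 water and removes 0.488 of that water:
0.488×0.788×(1−α)×2520 = 321.48
(1−α) = 321.48/969.05 = 0.3317;  α = 0.6683.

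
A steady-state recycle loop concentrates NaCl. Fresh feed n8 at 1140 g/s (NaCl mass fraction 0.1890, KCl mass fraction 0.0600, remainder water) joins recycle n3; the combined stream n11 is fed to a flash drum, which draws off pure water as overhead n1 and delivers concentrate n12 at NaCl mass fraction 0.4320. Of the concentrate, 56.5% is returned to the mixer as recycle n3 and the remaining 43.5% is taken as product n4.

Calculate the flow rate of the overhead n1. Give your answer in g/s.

Overall NaCl balance (none leaves overhead): NaCl in fresh feed = NaCl in product, i.e. 1140×0.189 = (1−0.565)·n12·0.432.
n12 = 215.46/(0.432×0.435) = 1146.6 g/s.
Recycle n3 = 0.565×1146.6 = 647.8 g/s.
Combined feed n11 = 1140 + 647.8 = 1787.8 g/s.
Overhead n1 = n11 − n12 = 1787.8 − 1146.6 = 641.25 g/s.

641.2 g/s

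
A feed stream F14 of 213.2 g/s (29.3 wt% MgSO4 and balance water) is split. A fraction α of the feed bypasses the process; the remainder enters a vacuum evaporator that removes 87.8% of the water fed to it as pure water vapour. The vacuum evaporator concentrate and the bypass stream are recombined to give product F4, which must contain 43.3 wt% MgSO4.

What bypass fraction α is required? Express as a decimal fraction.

All 213.2×0.293 = 62.468 g/s of MgSO4 reaches F4, so F4 = 62.468/0.433 = 144.27 g/s and vapour = 68.933 g/s.
The evaporator receives (1−α)·213.2 of feed at 0.707 water and removes 0.878 of that water:
0.878×0.707×(1−α)×213.2 = 68.933
(1−α) = 68.933/132.34 = 0.5209;  α = 0.4791.

0.479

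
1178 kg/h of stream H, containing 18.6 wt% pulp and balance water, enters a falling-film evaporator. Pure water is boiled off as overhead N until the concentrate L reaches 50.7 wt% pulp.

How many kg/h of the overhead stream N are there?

745.8 kg/h

pulp is conserved: 1178×0.186 = 219.11 kg/h all reports to the concentrate.
Concentrate = 219.11/(target fraction) = 432.17 kg/h.
Overhead = 1178 − 432.17 = 745.83 kg/h.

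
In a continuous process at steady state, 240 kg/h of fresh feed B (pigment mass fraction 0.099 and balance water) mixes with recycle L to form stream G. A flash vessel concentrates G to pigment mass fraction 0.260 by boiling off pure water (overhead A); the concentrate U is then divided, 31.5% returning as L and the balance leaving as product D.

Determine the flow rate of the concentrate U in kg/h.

133.4 kg/h

Overall pigment balance (none leaves overhead): pigment in fresh feed = pigment in product, i.e. 240×0.099 = (1−0.315)·U·0.260.
U = 23.76/(0.260×0.685) = 133.41 kg/h.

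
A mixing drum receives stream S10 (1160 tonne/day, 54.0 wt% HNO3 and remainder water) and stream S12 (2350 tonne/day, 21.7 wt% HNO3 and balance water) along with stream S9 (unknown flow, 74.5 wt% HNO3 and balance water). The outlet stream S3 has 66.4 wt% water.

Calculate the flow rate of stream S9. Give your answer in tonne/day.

105.2 tonne/day

Let S9 be the unknown flow. Total out = 3510 + S9.
water balance: 2373.7 + 0.255·S9 = 0.664·(3510 + S9)
(0.255 − 0.664)·S9 = 0.664×3510 − 2373.7 = -43.01
S9 = -43.01 / -0.409 = 105.16 tonne/day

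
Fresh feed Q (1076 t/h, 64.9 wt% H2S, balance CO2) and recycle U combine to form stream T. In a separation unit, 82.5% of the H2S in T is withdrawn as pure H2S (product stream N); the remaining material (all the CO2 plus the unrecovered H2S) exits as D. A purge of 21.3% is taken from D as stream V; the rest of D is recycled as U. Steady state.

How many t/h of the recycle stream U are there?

CO2 enters only via Q and leaves only via the purge: 1076×0.351 = 0.213×(CO2 in D), and the separation unit passes all CO2, so CO2 in T = CO2 in D = 1773.1 t/h.
H2S in T: m_A = 1076×0.649 + (1−0.213)·(1−0.825)·m_A, so m_A = 698.32/0.8623 = 809.86 t/h.
D = (1−0.825)×809.86 + 1773.1 = 1914.9 t/h.
Recycle U = (1−0.213)×1914.9 = 1507 t/h.

1507 t/h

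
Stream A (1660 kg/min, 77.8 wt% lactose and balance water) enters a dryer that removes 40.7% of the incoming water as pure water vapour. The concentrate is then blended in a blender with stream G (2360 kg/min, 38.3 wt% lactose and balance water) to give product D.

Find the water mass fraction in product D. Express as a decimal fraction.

0.4327

Vapour removed = 0.407×0.222×1660 = 149.99 kg/min; concentrate = 1510 kg/min.
water reaching the mixer = 218.53 (from concentrate) + 2360×0.617 = 1674.7 kg/min.
Product flow = 1510 + 2360 = 3870 kg/min; water fraction = 0.4327.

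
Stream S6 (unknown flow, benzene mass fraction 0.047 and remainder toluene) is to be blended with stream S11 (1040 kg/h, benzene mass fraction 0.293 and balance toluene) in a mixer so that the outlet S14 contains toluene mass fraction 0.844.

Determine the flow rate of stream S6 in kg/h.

1307 kg/h

Let S6 be the unknown flow. Total out = 1040 + S6.
toluene balance: 735.28 + 0.953·S6 = 0.844·(1040 + S6)
(0.953 − 0.844)·S6 = 0.844×1040 − 735.28 = 142.48
S6 = 142.48 / 0.109 = 1307.2 kg/h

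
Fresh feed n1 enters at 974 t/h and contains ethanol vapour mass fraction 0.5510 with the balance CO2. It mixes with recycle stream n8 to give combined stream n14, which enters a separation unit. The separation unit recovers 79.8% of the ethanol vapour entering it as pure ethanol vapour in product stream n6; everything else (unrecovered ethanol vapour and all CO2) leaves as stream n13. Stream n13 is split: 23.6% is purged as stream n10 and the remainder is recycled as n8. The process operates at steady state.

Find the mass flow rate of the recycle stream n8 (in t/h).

1514 t/h

CO2 enters only via n1 and leaves only via the purge: 974×0.449 = 0.236×(CO2 in n13), and the separation unit passes all CO2, so CO2 in n14 = CO2 in n13 = 1853.1 t/h.
ethanol vapour in n14: m_A = 974×0.551 + (1−0.236)·(1−0.798)·m_A, so m_A = 536.67/0.8457 = 634.61 t/h.
n13 = (1−0.798)×634.61 + 1853.1 = 1981.3 t/h.
Recycle n8 = (1−0.236)×1981.3 = 1513.7 t/h.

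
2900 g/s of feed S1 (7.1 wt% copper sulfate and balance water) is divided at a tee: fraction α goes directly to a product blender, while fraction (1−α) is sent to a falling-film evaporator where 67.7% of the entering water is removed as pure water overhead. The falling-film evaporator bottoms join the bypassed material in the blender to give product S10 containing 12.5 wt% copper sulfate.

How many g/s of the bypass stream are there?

All 2900×0.071 = 205.9 g/s of copper sulfate reaches S10, so S10 = 205.9/0.125 = 1647.2 g/s and vapour = 1252.8 g/s.
The evaporator receives (1−α)·2900 of feed at 0.929 water and removes 0.677 of that water:
0.677×0.929×(1−α)×2900 = 1252.8
(1−α) = 1252.8/1823.9 = 0.6869;  α = 0.3131.
Bypass flow = 0.3131×2900 = 908.05 g/s.

908.1 g/s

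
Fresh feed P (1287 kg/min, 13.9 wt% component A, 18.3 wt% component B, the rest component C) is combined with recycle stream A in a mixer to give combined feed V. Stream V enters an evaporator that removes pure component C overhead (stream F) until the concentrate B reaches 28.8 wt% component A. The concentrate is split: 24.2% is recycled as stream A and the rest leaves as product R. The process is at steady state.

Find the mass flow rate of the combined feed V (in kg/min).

Overall component A balance (none leaves overhead): component A in fresh feed = component A in product, i.e. 1287×0.139 = (1−0.242)·B·0.288.
B = 178.89/(0.288×0.758) = 819.47 kg/min.
Recycle A = 0.242×819.47 = 198.31 kg/min.
Combined feed V = 1287 + 198.31 = 1485.3 kg/min.

1485 kg/min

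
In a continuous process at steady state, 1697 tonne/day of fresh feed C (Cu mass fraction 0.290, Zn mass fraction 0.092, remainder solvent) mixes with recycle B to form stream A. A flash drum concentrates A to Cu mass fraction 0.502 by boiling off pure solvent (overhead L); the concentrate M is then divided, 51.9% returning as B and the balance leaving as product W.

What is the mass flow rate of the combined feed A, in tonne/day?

Overall Cu balance (none leaves overhead): Cu in fresh feed = Cu in product, i.e. 1697×0.290 = (1−0.519)·M·0.502.
M = 492.13/(0.502×0.481) = 2038.1 tonne/day.
Recycle B = 0.519×2038.1 = 1057.8 tonne/day.
Combined feed A = 1697 + 1057.8 = 2754.8 tonne/day.

2755 tonne/day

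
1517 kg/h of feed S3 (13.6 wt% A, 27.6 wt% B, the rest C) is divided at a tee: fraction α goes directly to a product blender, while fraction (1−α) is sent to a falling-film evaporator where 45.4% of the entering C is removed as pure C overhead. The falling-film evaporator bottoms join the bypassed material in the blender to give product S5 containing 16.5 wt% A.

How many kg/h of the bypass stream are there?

518.2 kg/h

All 1517×0.136 = 206.31 kg/h of A reaches S5, so S5 = 206.31/0.165 = 1250.4 kg/h and vapour = 266.62 kg/h.
The evaporator receives (1−α)·1517 of feed at 0.588 C and removes 0.454 of that C:
0.454×0.588×(1−α)×1517 = 266.62
(1−α) = 266.62/404.97 = 0.6584;  α = 0.3416.
Bypass flow = 0.3416×1517 = 518.23 kg/h.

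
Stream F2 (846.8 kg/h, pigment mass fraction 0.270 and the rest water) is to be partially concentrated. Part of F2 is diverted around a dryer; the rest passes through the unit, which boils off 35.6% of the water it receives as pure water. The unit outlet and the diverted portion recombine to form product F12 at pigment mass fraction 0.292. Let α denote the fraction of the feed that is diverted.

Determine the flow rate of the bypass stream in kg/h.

601.3 kg/h

All 846.8×0.270 = 228.64 kg/h of pigment reaches F12, so F12 = 228.64/0.292 = 783 kg/h and vapour = 63.8 kg/h.
The evaporator receives (1−α)·846.8 of feed at 0.730 water and removes 0.356 of that water:
0.356×0.730×(1−α)×846.8 = 63.8
(1−α) = 63.8/220.07 = 0.2899;  α = 0.7101.
Bypass flow = 0.7101×846.8 = 601.3 kg/h.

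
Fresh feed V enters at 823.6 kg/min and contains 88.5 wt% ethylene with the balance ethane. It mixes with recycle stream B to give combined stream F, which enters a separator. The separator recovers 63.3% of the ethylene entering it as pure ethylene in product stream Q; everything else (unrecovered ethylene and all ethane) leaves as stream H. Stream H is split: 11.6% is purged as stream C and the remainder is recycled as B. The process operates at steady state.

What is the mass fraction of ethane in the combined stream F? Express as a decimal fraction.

0.4308

ethane enters only via V and leaves only via the purge: 823.6×0.115 = 0.116×(ethane in H), and the separator passes all ethane, so ethane in F = ethane in H = 816.5 kg/min.
ethylene in F: m_A = 823.6×0.885 + (1−0.116)·(1−0.633)·m_A, so m_A = 728.89/0.6756 = 1078.9 kg/min.
F = 1078.9 + 816.5 = 1895.4 kg/min.
ethane fraction in F = 816.5/1895.4 = 0.4308.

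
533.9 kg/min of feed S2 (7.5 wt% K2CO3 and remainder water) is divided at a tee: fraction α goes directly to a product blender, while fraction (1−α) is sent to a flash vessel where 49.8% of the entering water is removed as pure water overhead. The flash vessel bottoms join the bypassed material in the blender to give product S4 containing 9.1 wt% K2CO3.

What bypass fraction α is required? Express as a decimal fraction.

All 533.9×0.075 = 40.042 kg/min of K2CO3 reaches S4, so S4 = 40.042/0.091 = 440.03 kg/min and vapour = 93.873 kg/min.
The evaporator receives (1−α)·533.9 of feed at 0.925 water and removes 0.498 of that water:
0.498×0.925×(1−α)×533.9 = 93.873
(1−α) = 93.873/245.94 = 0.3817;  α = 0.6183.

0.618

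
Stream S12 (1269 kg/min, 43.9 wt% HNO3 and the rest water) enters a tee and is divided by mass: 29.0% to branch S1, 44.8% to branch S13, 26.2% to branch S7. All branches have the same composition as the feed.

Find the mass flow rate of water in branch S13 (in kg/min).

Branch S13 total = 0.448×1269 = 568.51 kg/min.
water in S13 = 0.561×568.51 = 318.94 kg/min.

318.9 kg/min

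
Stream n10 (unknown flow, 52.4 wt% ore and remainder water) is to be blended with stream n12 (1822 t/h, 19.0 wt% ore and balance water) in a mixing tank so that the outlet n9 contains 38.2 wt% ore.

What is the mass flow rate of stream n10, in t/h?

Let n10 be the unknown flow. Total out = 1822 + n10.
ore balance: 346.18 + 0.524·n10 = 0.382·(1822 + n10)
(0.524 − 0.382)·n10 = 0.382×1822 − 346.18 = 349.82
n10 = 349.82 / 0.142 = 2463.5 t/h

2464 t/h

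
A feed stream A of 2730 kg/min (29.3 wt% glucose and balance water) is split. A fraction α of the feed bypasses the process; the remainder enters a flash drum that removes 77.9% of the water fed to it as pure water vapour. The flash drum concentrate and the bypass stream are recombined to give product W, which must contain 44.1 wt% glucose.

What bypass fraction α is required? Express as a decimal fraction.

All 2730×0.293 = 799.89 kg/min of glucose reaches W, so W = 799.89/0.441 = 1813.8 kg/min and vapour = 916.19 kg/min.
The evaporator receives (1−α)·2730 of feed at 0.707 water and removes 0.779 of that water:
0.779×0.707×(1−α)×2730 = 916.19
(1−α) = 916.19/1503.6 = 0.6093;  α = 0.3907.

0.391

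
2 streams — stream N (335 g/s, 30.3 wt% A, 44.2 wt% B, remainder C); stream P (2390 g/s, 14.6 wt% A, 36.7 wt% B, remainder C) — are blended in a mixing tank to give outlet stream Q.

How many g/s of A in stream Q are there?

450.4 g/s

A out = A in = 335×0.303 + 2390×0.146 = 450.44 g/s.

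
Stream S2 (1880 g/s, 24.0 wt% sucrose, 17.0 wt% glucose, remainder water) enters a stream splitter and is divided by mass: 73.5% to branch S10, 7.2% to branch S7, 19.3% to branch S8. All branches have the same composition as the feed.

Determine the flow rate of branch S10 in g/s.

1382 g/s

Branch S10 flow = 0.735×1880 = 1381.8 g/s.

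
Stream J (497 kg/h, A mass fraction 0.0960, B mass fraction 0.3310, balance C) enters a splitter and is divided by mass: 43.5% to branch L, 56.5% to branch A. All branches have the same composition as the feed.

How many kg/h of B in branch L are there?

Branch L total = 0.435×497 = 216.19 kg/h.
B in L = 0.331×216.19 = 71.561 kg/h.

71.56 kg/h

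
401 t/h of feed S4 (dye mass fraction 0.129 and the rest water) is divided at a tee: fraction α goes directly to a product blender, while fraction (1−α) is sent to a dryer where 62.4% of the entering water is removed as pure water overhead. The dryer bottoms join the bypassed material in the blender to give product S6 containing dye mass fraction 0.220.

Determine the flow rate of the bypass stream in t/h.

95.82 t/h

All 401×0.129 = 51.729 t/h of dye reaches S6, so S6 = 51.729/0.220 = 235.13 t/h and vapour = 165.87 t/h.
The evaporator receives (1−α)·401 of feed at 0.871 water and removes 0.624 of that water:
0.624×0.871×(1−α)×401 = 165.87
(1−α) = 165.87/217.95 = 0.7611;  α = 0.2389.
Bypass flow = 0.2389×401 = 95.817 t/h.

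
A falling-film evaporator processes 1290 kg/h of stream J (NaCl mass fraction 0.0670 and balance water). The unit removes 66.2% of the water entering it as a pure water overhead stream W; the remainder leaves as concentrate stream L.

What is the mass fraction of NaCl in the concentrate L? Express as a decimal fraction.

0.1752

NaCl is not removed: 1290×0.067 = 86.43 kg/h of NaCl enters L.
water entering = 1290×0.933 = 1203.6 kg/h; overhead removed = 0.662×1203.6 = 796.76 kg/h.
Concentrate = 1290 − 796.76 = 493.24 kg/h.
Mass fraction = 86.43/493.24 = 0.1752.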